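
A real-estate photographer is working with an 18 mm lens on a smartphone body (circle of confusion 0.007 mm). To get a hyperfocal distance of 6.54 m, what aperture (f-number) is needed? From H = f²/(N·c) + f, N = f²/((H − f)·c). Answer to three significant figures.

Rearrange H = f²/(N·c) + f for N: N = f² / ((H − f)·c).
N = 18² / ((6540 − 18) × 0.007) = 324 / 45.65 ≈ 7.10.

f/7.10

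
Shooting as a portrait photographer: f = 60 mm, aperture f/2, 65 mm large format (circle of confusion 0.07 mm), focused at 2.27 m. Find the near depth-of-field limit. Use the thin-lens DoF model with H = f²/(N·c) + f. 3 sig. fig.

Hyperfocal distance H = f²/(N·c) + f = 60²/(2 × 0.07) + 60 = 3600/0.14 + 60 ≈ 25774.3 mm ≈ 25.77 m.
Near limit Dn = s·(H − f)/(H + s − 2f) = 2270 × (25774.3 − 60) / (25774.3 + 2270 − 2 × 60) = 2270 × 25714.3 / 27924.3 ≈ 2090.3 mm ≈ 2.09 m.

2.09 m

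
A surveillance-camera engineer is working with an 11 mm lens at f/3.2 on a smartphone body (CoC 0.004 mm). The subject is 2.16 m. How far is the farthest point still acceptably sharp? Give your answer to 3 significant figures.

2.80 m

Hyperfocal distance H = f²/(N·c) + f = 11²/(3.2 × 0.004) + 11 = 121/0.0128 + 11 ≈ 9464.1 mm ≈ 9.464 m.
Far limit Df = s·(H − f)/(H − s) = 2160 × (9464.1 − 11) / (9464.1 − 2160) = 2160 × 9453.1 / 7304.1 ≈ 2795.5 mm ≈ 2.80 m.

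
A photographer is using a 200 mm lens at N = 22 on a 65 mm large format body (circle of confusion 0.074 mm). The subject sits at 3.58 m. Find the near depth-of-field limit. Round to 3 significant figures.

Hyperfocal distance H = f²/(N·c) + f = 200²/(22 × 0.074) + 200 = 40000/1.628 + 200 ≈ 24770.0 mm ≈ 24.77 m.
Near limit Dn = s·(H − f)/(H + s − 2f) = 3580 × (24770.0 − 200) / (24770.0 + 3580 − 2 × 200) = 3580 × 24570.0 / 27950.0 ≈ 3147.1 mm ≈ 3.15 m.

3.15 m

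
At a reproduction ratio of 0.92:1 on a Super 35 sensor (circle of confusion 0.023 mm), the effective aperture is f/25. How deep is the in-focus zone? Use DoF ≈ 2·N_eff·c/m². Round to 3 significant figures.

At magnification m, DoF ≈ 2·N_eff·c/m² = 2 × 25 × 0.023 / 0.92² = 1.15 / 0.8464 ≈ 1.36 mm.

1.36 mm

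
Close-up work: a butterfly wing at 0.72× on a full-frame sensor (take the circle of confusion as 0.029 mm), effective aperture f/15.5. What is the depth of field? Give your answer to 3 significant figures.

1.73 mm

At magnification m, DoF ≈ 2·N_eff·c/m² = 2 × 15.5 × 0.029 / 0.72² = 0.899 / 0.5184 ≈ 1.73 mm.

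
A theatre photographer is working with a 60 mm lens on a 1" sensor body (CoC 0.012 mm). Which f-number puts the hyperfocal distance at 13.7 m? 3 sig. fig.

f/22

Rearrange H = f²/(N·c) + f for N: N = f² / ((H − f)·c).
N = 60² / ((13700 − 60) × 0.012) = 3600 / 163.7 ≈ 22.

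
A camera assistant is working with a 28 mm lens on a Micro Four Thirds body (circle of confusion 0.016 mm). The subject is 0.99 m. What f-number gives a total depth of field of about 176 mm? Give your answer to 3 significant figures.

f/4.49

Write h = H − f = f²/(N·c). The thin-lens limits are Dn = s·h/(h + (s−f)) and Df = s·h/(h − (s−f)), so DoF = Df − Dn = 2·s·(s−f)·h / (h² − (s−f)²).
That is a quadratic in h: DoF·h² − 2·s·(s−f)·h − DoF·(s−f)² = 0 ⇒ h = (s−f)·(s + √(s² + DoF²)) / DoF = 962 × (990 + √(990² + 176²)) / 176 = 962 × (990 + 1005.52) / 176 ≈ 10907 mm.
Then N = f²/(c·h) = 28² / (0.016 × 10907) = 784 / 174.52 ≈ 4.49.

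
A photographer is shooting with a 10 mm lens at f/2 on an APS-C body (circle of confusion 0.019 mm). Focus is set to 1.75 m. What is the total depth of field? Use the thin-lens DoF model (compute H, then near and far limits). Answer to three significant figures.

4.11 m

Hyperfocal distance H = f²/(N·c) + f = 10²/(2 × 0.019) + 10 = 100/0.038 + 10 ≈ 2641.6 mm ≈ 2.642 m.
Near limit Dn = s·(H − f)/(H + s − 2f) = 1750 × (2641.6 − 10) / (2641.6 + 1750 − 2 × 10) = 1750 × 2631.6 / 4371.6 ≈ 1053.5 mm.
Far limit Df = s·(H − f)/(H − s) = 1750 × (2641.6 − 10) / (2641.6 − 1750) = 1750 × 2631.6 / 891.6 ≈ 5165.3 mm.
Depth of field = Df − Dn = 5165.3 − 1053.5 ≈ 4111.8 mm ≈ 4.11 m.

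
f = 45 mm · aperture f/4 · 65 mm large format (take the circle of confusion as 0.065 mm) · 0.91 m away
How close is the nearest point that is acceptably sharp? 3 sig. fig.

0.819 m

Hyperfocal distance H = f²/(N·c) + f = 45²/(4 × 0.065) + 45 = 2025/0.26 + 45 ≈ 7833.5 mm ≈ 7.833 m.
Near limit Dn = s·(H − f)/(H + s − 2f) = 910 × (7833.5 − 45) / (7833.5 + 910 − 2 × 45) = 910 × 7788.5 / 8653.5 ≈ 819.04 mm ≈ 0.819 m.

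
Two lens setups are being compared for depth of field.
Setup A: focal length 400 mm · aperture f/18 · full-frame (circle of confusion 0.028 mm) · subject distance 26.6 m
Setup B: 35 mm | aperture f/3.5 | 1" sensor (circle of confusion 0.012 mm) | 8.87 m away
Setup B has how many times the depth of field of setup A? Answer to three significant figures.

1.34

Setup A: H = 400²/(18×0.028) + 400 ≈ 317860.3 mm; DoF = Df − Dn = 28992.8 − 24572.1 ≈ 4420.7 mm.
Setup B: H = 35²/(3.5×0.012) + 35 ≈ 29201.7 mm; DoF = Df − Dn = 12724.4 − 6807.8 ≈ 5916.6 mm.
Ratio = 5916.6 / 4420.7 ≈ 1.34.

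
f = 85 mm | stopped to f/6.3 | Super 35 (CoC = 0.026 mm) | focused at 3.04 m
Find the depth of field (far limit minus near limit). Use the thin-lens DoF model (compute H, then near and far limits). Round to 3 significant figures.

Hyperfocal distance H = f²/(N·c) + f = 85²/(6.3 × 0.026) + 85 = 7225/0.1638 + 85 ≈ 44193.7 mm ≈ 44.19 m.
Near limit Dn = s·(H − f)/(H + s − 2f) = 3040 × (44193.7 − 85) / (44193.7 + 3040 − 2 × 85) = 3040 × 44108.7 / 47063.7 ≈ 2849.13 mm.
Far limit Df = s·(H − f)/(H − s) = 3040 × (44193.7 − 85) / (44193.7 − 3040) = 3040 × 44108.7 / 41153.7 ≈ 3258.28 mm.
Depth of field = Df − Dn = 3258.28 − 2849.13 ≈ 409.15 mm.

409 mm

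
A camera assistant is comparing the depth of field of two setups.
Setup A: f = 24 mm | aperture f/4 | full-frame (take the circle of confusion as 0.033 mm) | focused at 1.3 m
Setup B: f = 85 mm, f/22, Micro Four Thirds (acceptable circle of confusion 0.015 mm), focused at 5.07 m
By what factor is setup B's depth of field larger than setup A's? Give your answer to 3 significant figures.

2.93

Setup A: H = 24²/(4×0.033) + 24 ≈ 4387.6 mm; DoF = Df − Dn = 1837.24 − 1005.87 ≈ 831.37 mm.
Setup B: H = 85²/(22×0.015) + 85 ≈ 21978.9 mm; DoF = Df − Dn = 6564.7 − 4129.7 ≈ 2435.0 mm.
Ratio = 2435.0 / 831.37 ≈ 2.93.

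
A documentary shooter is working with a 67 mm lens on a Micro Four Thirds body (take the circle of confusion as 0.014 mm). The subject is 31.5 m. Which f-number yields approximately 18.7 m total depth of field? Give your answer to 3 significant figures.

f/2.80

Write h = H − f = f²/(N·c). The thin-lens limits are Dn = s·h/(h + (s−f)) and Df = s·h/(h − (s−f)), so DoF = Df − Dn = 2·s·(s−f)·h / (h² − (s−f)²).
That is a quadratic in h: DoF·h² − 2·s·(s−f)·h − DoF·(s−f)² = 0 ⇒ h = (s−f)·(s + √(s² + DoF²)) / DoF = 31433 × (31500 + √(31500² + 18700²)) / 18700 = 31433 × (31500 + 36632.5) / 18700 ≈ 114525 mm.
Then N = f²/(c·h) = 67² / (0.014 × 114525) = 4489 / 1603.3 ≈ 2.80.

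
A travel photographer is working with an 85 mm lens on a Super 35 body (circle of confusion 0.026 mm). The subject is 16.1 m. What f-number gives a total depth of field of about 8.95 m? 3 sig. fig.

f/4.50

Write h = H − f = f²/(N·c). The thin-lens limits are Dn = s·h/(h + (s−f)) and Df = s·h/(h − (s−f)), so DoF = Df − Dn = 2·s·(s−f)·h / (h² − (s−f)²).
That is a quadratic in h: DoF·h² − 2·s·(s−f)·h − DoF·(s−f)² = 0 ⇒ h = (s−f)·(s + √(s² + DoF²)) / DoF = 16015 × (16100 + √(16100² + 8950²)) / 8950 = 16015 × (16100 + 18420.4) / 8950 ≈ 61770 mm.
Then N = f²/(c·h) = 85² / (0.026 × 61770) = 7225 / 1606.0 ≈ 4.50.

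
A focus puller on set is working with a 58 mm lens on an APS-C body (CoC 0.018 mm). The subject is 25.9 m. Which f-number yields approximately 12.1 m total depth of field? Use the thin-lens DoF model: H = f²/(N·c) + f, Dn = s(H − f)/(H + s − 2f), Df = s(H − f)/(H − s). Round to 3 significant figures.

f/1.61

Write h = H − f = f²/(N·c). The thin-lens limits are Dn = s·h/(h + (s−f)) and Df = s·h/(h − (s−f)), so DoF = Df − Dn = 2·s·(s−f)·h / (h² − (s−f)²).
That is a quadratic in h: DoF·h² − 2·s·(s−f)·h − DoF·(s−f)² = 0 ⇒ h = (s−f)·(s + √(s² + DoF²)) / DoF = 25842 × (25900 + √(25900² + 12100²)) / 12100 = 25842 × (25900 + 28587.1) / 12100 ≈ 116368 mm.
Then N = f²/(c·h) = 58² / (0.018 × 116368) = 3364 / 2094.6 ≈ 1.61.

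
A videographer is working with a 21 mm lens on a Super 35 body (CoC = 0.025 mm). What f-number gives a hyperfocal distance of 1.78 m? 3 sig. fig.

Rearrange H = f²/(N·c) + f for N: N = f² / ((H − f)·c).
N = 21² / ((1780 − 21) × 0.025) = 441 / 43.98 ≈ 10.

f/10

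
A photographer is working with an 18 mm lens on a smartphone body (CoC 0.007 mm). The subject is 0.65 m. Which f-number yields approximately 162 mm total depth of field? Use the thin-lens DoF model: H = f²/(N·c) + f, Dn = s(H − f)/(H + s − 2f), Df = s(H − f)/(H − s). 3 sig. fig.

f/8.99

Write h = H − f = f²/(N·c). The thin-lens limits are Dn = s·h/(h + (s−f)) and Df = s·h/(h − (s−f)), so DoF = Df − Dn = 2·s·(s−f)·h / (h² − (s−f)²).
That is a quadratic in h: DoF·h² − 2·s·(s−f)·h − DoF·(s−f)² = 0 ⇒ h = (s−f)·(s + √(s² + DoF²)) / DoF = 632 × (650 + √(650² + 162²)) / 162 = 632 × (650 + 669.884) / 162 ≈ 5149.2 mm.
Then N = f²/(c·h) = 18² / (0.007 × 5149.2) = 324 / 36.044 ≈ 8.99.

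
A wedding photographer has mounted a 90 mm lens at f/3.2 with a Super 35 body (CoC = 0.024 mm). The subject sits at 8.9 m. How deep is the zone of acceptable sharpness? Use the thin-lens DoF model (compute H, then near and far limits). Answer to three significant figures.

Hyperfocal distance H = f²/(N·c) + f = 90²/(3.2 × 0.024) + 90 = 8100/0.0768 + 90 ≈ 105558.7 mm ≈ 105.6 m.
Near limit Dn = s·(H − f)/(H + s − 2f) = 8900 × (105558.7 − 90) / (105558.7 + 8900 − 2 × 90) = 8900 × 105468.7 / 114278.7 ≈ 8213.9 mm.
Far limit Df = s·(H − f)/(H − s) = 8900 × (105558.7 − 90) / (105558.7 − 8900) = 8900 × 105468.7 / 96658.7 ≈ 9711.2 mm.
Depth of field = Df − Dn = 9711.2 − 8213.9 ≈ 1497.3 mm ≈ 1.50 m.

1.50 m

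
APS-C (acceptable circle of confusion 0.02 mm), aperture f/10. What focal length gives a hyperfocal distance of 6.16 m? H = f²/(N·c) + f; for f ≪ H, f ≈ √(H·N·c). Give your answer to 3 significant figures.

From H = f²/(N·c) + f, with f ≪ H: f ≈ √(H·N·c) = √(6160 × 10 × 0.02) = √1232.0 ≈ 35.10 mm.
Exact: f² + N·c·f − N·c·H = 0 ⇒ f = (−N·c + √((N·c)² + 4·N·c·H))/2 = (−0.2 + √4928.0)/2 ≈ 35.000 mm ≈ 35.0 mm.

35.0 mm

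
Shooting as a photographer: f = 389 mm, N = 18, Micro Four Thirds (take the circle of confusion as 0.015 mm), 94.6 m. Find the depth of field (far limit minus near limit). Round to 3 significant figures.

32.7 m

Hyperfocal distance H = f²/(N·c) + f = 389²/(18 × 0.015) + 389 = 151321/0.27 + 389 ≈ 560837.1 mm ≈ 560.8 m.
Near limit Dn = s·(H − f)/(H + s − 2f) = 94600 × (560837.1 − 389) / (560837.1 + 94600 − 2 × 389) = 94600 × 560448.1 / 654659.1 ≈ 80986 mm.
Far limit Df = s·(H − f)/(H − s) = 94600 × (560837.1 − 389) / (560837.1 − 94600) = 94600 × 560448.1 / 466237.1 ≈ 113716 mm.
Depth of field = Df − Dn = 113716 − 80986 ≈ 32730 mm ≈ 32.7 m.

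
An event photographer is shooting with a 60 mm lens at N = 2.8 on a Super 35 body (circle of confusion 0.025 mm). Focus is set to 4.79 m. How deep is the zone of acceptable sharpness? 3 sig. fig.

Hyperfocal distance H = f²/(N·c) + f = 60²/(2.8 × 0.025) + 60 = 3600/0.07 + 60 ≈ 51488.6 mm ≈ 51.49 m.
Near limit Dn = s·(H − f)/(H + s − 2f) = 4790 × (51488.6 − 60) / (51488.6 + 4790 − 2 × 60) = 4790 × 51428.6 / 56158.6 ≈ 4386.56 mm.
Far limit Df = s·(H − f)/(H − s) = 4790 × (51488.6 − 60) / (51488.6 − 4790) = 4790 × 51428.6 / 46698.6 ≈ 5275.17 mm.
Depth of field = Df − Dn = 5275.17 − 4386.56 ≈ 888.61 mm ≈ 0.889 m.

0.889 m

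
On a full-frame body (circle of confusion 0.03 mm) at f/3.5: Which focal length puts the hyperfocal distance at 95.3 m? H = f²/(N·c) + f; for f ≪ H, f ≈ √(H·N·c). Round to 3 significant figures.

From H = f²/(N·c) + f, with f ≪ H: f ≈ √(H·N·c) = √(95300 × 3.5 × 0.03) = √10006 ≈ 100.0 mm.
The +f correction barely moves this — solving exactly, f² + N·c·f − N·c·H = 0 ⇒ f = (−N·c + √((N·c)² + 4·N·c·H))/2 = (−0.105 + √40026)/2 ≈ 99.980 mm, so f ≈ 100 mm.

100 mm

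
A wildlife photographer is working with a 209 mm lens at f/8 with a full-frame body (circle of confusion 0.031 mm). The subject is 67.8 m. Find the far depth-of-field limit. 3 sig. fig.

Hyperfocal distance H = f²/(N·c) + f = 209²/(8 × 0.031) + 209 = 43681/0.248 + 209 ≈ 176342.1 mm ≈ 176.3 m.
Far limit Df = s·(H − f)/(H − s) = 67800 × (176342.1 − 209) / (176342.1 − 67800) = 67800 × 176133.1 / 108542.1 ≈ 110020 mm ≈ 110 m.

110 m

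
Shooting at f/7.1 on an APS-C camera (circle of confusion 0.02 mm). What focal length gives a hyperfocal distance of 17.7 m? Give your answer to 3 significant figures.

From H = f²/(N·c) + f, with f ≪ H: f ≈ √(H·N·c) = √(17700 × 7.1 × 0.02) = √2513.4 ≈ 50.13 mm.
The +f correction barely moves this — solving exactly, f² + N·c·f − N·c·H = 0 ⇒ f = (−N·c + √((N·c)² + 4·N·c·H))/2 = (−0.142 + √10054)/2 ≈ 50.063 mm, so f ≈ 50.1 mm.

50.1 mm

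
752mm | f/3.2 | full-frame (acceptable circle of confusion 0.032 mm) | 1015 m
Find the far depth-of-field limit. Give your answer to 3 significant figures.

Hyperfocal distance H = f²/(N·c) + f = 752²/(3.2 × 0.032) + 752 = 565504/0.1024 + 752 ≈ 5523252.0 mm ≈ 5523 m.
Far limit Df = s·(H − f)/(H − s) = 1015000 × (5523252.0 − 752) / (5523252.0 − 1015000) = 1015000 × 5522500.0 / 4508252.0 ≈ 1243351 mm ≈ 1240 m.

1240 m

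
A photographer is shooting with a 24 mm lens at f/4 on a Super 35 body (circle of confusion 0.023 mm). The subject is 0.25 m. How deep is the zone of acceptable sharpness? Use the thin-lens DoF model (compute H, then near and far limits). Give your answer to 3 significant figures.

18.1 mm

Hyperfocal distance H = f²/(N·c) + f = 24²/(4 × 0.023) + 24 = 576/0.092 + 24 ≈ 6284.9 mm ≈ 6.285 m.
Near limit Dn = s·(H − f)/(H + s − 2f) = 250 × (6284.9 − 24) / (6284.9 + 250 − 2 × 24) = 250 × 6260.9 / 6486.9 ≈ 241.290 mm.
Far limit Df = s·(H − f)/(H − s) = 250 × (6284.9 − 24) / (6284.9 − 250) = 250 × 6260.9 / 6034.9 ≈ 259.362 mm.
Depth of field = Df − Dn = 259.362 − 241.290 ≈ 18.072 mm.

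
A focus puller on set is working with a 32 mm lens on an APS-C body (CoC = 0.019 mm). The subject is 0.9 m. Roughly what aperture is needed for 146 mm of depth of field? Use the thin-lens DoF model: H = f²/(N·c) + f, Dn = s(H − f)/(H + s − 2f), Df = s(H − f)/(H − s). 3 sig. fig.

f/5

Write h = H − f = f²/(N·c). The thin-lens limits are Dn = s·h/(h + (s−f)) and Df = s·h/(h − (s−f)), so DoF = Df − Dn = 2·s·(s−f)·h / (h² − (s−f)²).
That is a quadratic in h: DoF·h² − 2·s·(s−f)·h − DoF·(s−f)² = 0 ⇒ h = (s−f)·(s + √(s² + DoF²)) / DoF = 868 × (900 + √(900² + 146²)) / 146 = 868 × (900 + 911.765) / 146 ≈ 10771 mm.
Then N = f²/(c·h) = 32² / (0.019 × 10771) = 1024 / 204.66 ≈ 5.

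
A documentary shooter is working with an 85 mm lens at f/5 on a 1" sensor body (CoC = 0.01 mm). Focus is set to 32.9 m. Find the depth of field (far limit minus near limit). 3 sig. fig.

15.8 m

Hyperfocal distance H = f²/(N·c) + f = 85²/(5 × 0.01) + 85 = 7225/0.05 + 85 ≈ 144585.0 mm ≈ 144.6 m.
Near limit Dn = s·(H − f)/(H + s − 2f) = 32900 × (144585.0 − 85) / (144585.0 + 32900 − 2 × 85) = 32900 × 144500.0 / 177315.0 ≈ 26811 mm.
Far limit Df = s·(H − f)/(H − s) = 32900 × (144585.0 − 85) / (144585.0 − 32900) = 32900 × 144500.0 / 111685.0 ≈ 42567 mm.
Depth of field = Df − Dn = 42567 − 26811 ≈ 15756 mm ≈ 15.8 m.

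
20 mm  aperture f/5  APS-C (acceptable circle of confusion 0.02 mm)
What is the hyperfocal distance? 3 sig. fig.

Hyperfocal distance H = f²/(N·c) + f = 20²/(5 × 0.02) + 20 = 400/0.1 + 20 ≈ 4020.0 mm ≈ 4.02 m.

4.02 m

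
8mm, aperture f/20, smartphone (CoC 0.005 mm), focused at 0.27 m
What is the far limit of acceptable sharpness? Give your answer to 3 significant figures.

Hyperfocal distance H = f²/(N·c) + f = 8²/(20 × 0.005) + 8 = 64/0.1 + 8 ≈ 648.0 mm ≈ 0.648 m.
Far limit Df = s·(H − f)/(H − s) = 270 × (648.0 − 8) / (648.0 − 270) = 270 × 640.0 / 378.0 ≈ 457.14 mm.

457 mm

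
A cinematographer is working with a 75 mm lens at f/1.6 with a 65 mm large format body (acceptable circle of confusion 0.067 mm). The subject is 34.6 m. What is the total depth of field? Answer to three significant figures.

80.3 m

Hyperfocal distance H = f²/(N·c) + f = 75²/(1.6 × 0.067) + 75 = 5625/0.1072 + 75 ≈ 52547.0 mm ≈ 52.55 m.
Near limit Dn = s·(H − f)/(H + s − 2f) = 34600 × (52547.0 − 75) / (52547.0 + 34600 − 2 × 75) = 34600 × 52472.0 / 86997.0 ≈ 20869 mm.
Far limit Df = s·(H − f)/(H − s) = 34600 × (52547.0 − 75) / (52547.0 − 34600) = 34600 × 52472.0 / 17947.0 ≈ 101161 mm.
Depth of field = Df − Dn = 101161 − 20869 ≈ 80292 mm ≈ 80.3 m.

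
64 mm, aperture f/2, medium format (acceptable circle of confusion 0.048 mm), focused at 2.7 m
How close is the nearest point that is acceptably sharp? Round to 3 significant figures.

Hyperfocal distance H = f²/(N·c) + f = 64²/(2 × 0.048) + 64 = 4096/0.096 + 64 ≈ 42730.7 mm ≈ 42.73 m.
Near limit Dn = s·(H − f)/(H + s − 2f) = 2700 × (42730.7 − 64) / (42730.7 + 2700 − 2 × 64) = 2700 × 42666.7 / 45302.7 ≈ 2542.9 mm ≈ 2.54 m.

2.54 m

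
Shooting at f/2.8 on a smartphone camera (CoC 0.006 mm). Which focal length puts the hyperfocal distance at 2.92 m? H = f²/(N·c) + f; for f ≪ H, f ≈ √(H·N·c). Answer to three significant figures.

7.00 mm

From H = f²/(N·c) + f, with f ≪ H: f ≈ √(H·N·c) = √(2920 × 2.8 × 0.006) = √49.056 ≈ 7.004 mm.
The +f correction barely moves this — solving exactly, f² + N·c·f − N·c·H = 0 ⇒ f = (−N·c + √((N·c)² + 4·N·c·H))/2 = (−0.0168 + √196.22)/2 ≈ 6.9956 mm, so f ≈ 7.00 mm.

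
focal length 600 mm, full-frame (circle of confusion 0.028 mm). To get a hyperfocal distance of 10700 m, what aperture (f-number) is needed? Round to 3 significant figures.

f/1.20

Rearrange H = f²/(N·c) + f for N: N = f² / ((H − f)·c).
N = 600² / ((10700000 − 600) × 0.028) = 360000 / 299583 ≈ 1.20.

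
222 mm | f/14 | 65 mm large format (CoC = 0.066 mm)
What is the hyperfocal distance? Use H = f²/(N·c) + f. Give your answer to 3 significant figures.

Hyperfocal distance H = f²/(N·c) + f = 222²/(14 × 0.066) + 222 = 49284/0.924 + 222 ≈ 53559.7 mm ≈ 53.6 m.

53.6 m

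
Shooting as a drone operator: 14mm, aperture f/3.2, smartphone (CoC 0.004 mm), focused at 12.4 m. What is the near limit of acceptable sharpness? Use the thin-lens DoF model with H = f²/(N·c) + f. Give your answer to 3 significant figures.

6.86 m

Hyperfocal distance H = f²/(N·c) + f = 14²/(3.2 × 0.004) + 14 = 196/0.0128 + 14 ≈ 15326.5 mm ≈ 15.33 m.
Near limit Dn = s·(H − f)/(H + s − 2f) = 12400 × (15326.5 − 14) / (15326.5 + 12400 − 2 × 14) = 12400 × 15312.5 / 27698.5 ≈ 6855.1 mm ≈ 6.86 m.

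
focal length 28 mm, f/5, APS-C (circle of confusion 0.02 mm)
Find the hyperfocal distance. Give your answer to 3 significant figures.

7.87 m

Hyperfocal distance H = f²/(N·c) + f = 28²/(5 × 0.02) + 28 = 784/0.1 + 28 ≈ 7868.0 mm ≈ 7.87 m.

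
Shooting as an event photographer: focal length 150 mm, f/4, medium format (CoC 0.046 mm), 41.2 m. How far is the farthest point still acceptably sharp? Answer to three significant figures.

62.0 m

Hyperfocal distance H = f²/(N·c) + f = 150²/(4 × 0.046) + 150 = 22500/0.184 + 150 ≈ 122432.6 mm ≈ 122.4 m.
Far limit Df = s·(H − f)/(H − s) = 41200 × (122432.6 − 150) / (122432.6 − 41200) = 41200 × 122282.6 / 81232.6 ≈ 62020 mm ≈ 62.0 m.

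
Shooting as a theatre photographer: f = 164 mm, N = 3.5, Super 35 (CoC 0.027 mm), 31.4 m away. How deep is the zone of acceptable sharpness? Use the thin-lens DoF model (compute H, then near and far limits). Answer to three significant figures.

Hyperfocal distance H = f²/(N·c) + f = 164²/(3.5 × 0.027) + 164 = 26896/0.0945 + 164 ≈ 284777.8 mm ≈ 284.8 m.
Near limit Dn = s·(H − f)/(H + s − 2f) = 31400 × (284777.8 − 164) / (284777.8 + 31400 − 2 × 164) = 31400 × 284613.8 / 315849.8 ≈ 28294.7 mm.
Far limit Df = s·(H − f)/(H − s) = 31400 × (284777.8 − 164) / (284777.8 − 31400) = 31400 × 284613.8 / 253377.8 ≈ 35270.9 mm.
Depth of field = Df − Dn = 35270.9 − 28294.7 ≈ 6976.2 mm ≈ 6.98 m.

6.98 m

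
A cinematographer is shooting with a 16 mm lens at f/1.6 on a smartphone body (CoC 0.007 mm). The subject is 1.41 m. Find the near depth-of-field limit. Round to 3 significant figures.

Hyperfocal distance H = f²/(N·c) + f = 16²/(1.6 × 0.007) + 16 = 256/0.0112 + 16 ≈ 22873.1 mm ≈ 22.87 m.
Near limit Dn = s·(H − f)/(H + s − 2f) = 1410 × (22873.1 − 16) / (22873.1 + 1410 − 2 × 16) = 1410 × 22857.1 / 24251.1 ≈ 1329.0 mm ≈ 1.33 m.

1.33 m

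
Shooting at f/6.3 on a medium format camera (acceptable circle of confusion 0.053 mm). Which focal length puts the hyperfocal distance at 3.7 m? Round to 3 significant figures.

From H = f²/(N·c) + f, with f ≪ H: f ≈ √(H·N·c) = √(3700 × 6.3 × 0.053) = √1235.4 ≈ 35.15 mm.
Exact: f² + N·c·f − N·c·H = 0 ⇒ f = (−N·c + √((N·c)² + 4·N·c·H))/2 = (−0.3339 + √4941.8)/2 ≈ 34.982 mm ≈ 35.0 mm.

35.0 mm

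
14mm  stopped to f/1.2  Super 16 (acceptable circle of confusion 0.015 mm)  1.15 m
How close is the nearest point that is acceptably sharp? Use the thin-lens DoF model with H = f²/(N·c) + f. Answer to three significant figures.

1.04 m

Hyperfocal distance H = f²/(N·c) + f = 14²/(1.2 × 0.015) + 14 = 196/0.018 + 14 ≈ 10902.9 mm ≈ 10.90 m.
Near limit Dn = s·(H − f)/(H + s − 2f) = 1150 × (10902.9 − 14) / (10902.9 + 1150 − 2 × 14) = 1150 × 10888.9 / 12024.9 ≈ 1041.4 mm ≈ 1.04 m.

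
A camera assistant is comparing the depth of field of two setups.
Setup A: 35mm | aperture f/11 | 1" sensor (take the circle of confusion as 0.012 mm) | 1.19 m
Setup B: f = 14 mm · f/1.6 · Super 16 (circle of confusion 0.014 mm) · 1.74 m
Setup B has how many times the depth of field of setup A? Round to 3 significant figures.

2.37

Setup A: H = 35²/(11×0.012) + 35 ≈ 9315.3 mm; DoF = Df − Dn = 1359.16 − 1058.29 ≈ 300.87 mm.
Setup B: H = 14²/(1.6×0.014) + 14 ≈ 8764.0 mm; DoF = Df − Dn = 2167.57 − 1453.32 ≈ 714.25 mm.
Ratio = 714.25 / 300.87 ≈ 2.37.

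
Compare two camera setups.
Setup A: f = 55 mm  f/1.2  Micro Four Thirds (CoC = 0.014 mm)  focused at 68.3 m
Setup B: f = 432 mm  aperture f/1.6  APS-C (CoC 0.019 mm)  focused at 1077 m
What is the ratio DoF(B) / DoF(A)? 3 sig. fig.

6.45

Setup A: H = 55²/(1.2×0.014) + 55 ≈ 180114.5 mm; DoF = Df − Dn = 109986 − 49528 ≈ 60458 mm.
Setup B: H = 432²/(1.6×0.019) + 432 ≈ 6139379.4 mm; DoF = Df − Dn = 1306035 − 916310 ≈ 389725 mm.
Ratio = 389725 / 60458 ≈ 6.45.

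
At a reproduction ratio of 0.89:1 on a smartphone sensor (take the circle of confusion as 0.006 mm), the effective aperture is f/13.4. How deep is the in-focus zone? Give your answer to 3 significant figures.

0.203 mm

At magnification m, DoF ≈ 2·N_eff·c/m² = 2 × 13.4 × 0.006 / 0.89² = 0.1608 / 0.7921 ≈ 0.203 mm.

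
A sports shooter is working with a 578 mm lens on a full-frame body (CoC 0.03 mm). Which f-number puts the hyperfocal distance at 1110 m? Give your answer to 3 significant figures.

Rearrange H = f²/(N·c) + f for N: N = f² / ((H − f)·c).
N = 578² / ((1110000 − 578) × 0.03) = 334084 / 33283 ≈ 10.

f/10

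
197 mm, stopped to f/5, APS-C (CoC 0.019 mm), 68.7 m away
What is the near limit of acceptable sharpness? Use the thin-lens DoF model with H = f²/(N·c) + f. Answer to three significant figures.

58.8 m

Hyperfocal distance H = f²/(N·c) + f = 197²/(5 × 0.019) + 197 = 38809/0.095 + 197 ≈ 408712.8 mm ≈ 408.7 m.
Near limit Dn = s·(H − f)/(H + s − 2f) = 68700 × (408712.8 − 197) / (408712.8 + 68700 − 2 × 197) = 68700 × 408515.8 / 477018.8 ≈ 58834 mm ≈ 58.8 m.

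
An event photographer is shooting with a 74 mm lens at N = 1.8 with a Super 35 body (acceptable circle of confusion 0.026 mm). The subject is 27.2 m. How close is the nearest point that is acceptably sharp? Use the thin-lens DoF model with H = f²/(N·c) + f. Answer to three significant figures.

Hyperfocal distance H = f²/(N·c) + f = 74²/(1.8 × 0.026) + 74 = 5476/0.0468 + 74 ≈ 117082.5 mm ≈ 117.1 m.
Near limit Dn = s·(H − f)/(H + s − 2f) = 27200 × (117082.5 − 74) / (117082.5 + 27200 − 2 × 74) = 27200 × 117008.5 / 144134.5 ≈ 22081 mm ≈ 22.1 m.

22.1 m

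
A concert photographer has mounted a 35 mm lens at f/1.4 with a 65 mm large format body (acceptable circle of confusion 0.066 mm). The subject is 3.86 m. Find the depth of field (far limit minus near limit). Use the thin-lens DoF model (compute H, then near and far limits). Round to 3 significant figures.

Hyperfocal distance H = f²/(N·c) + f = 35²/(1.4 × 0.066) + 35 = 1225/0.0924 + 35 ≈ 13292.6 mm ≈ 13.29 m.
Near limit Dn = s·(H − f)/(H + s − 2f) = 3860 × (13292.6 − 35) / (13292.6 + 3860 − 2 × 35) = 3860 × 13257.6 / 17082.6 ≈ 2995.7 mm.
Far limit Df = s·(H − f)/(H − s) = 3860 × (13292.6 − 35) / (13292.6 − 3860) = 3860 × 13257.6 / 9432.6 ≈ 5425.3 mm.
Depth of field = Df − Dn = 5425.3 − 2995.7 ≈ 2429.6 mm ≈ 2.43 m.

2.43 m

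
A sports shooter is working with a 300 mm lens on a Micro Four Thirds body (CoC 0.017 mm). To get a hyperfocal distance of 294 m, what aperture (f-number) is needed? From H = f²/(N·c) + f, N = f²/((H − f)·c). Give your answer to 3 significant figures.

f/18

Rearrange H = f²/(N·c) + f for N: N = f² / ((H − f)·c).
N = 300² / ((294000 − 300) × 0.017) = 90000 / 4993 ≈ 18.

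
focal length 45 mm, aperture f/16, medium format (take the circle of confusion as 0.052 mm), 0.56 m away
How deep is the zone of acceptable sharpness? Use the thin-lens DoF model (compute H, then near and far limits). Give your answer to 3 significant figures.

Hyperfocal distance H = f²/(N·c) + f = 45²/(16 × 0.052) + 45 = 2025/0.832 + 45 ≈ 2478.9 mm ≈ 2.479 m.
Near limit Dn = s·(H − f)/(H + s − 2f) = 560 × (2478.9 − 45) / (2478.9 + 560 − 2 × 45) = 560 × 2433.9 / 2948.9 ≈ 462.20 mm.
Far limit Df = s·(H − f)/(H − s) = 560 × (2478.9 − 45) / (2478.9 − 560) = 560 × 2433.9 / 1918.9 ≈ 710.29 mm.
Depth of field = Df − Dn = 710.29 − 462.20 ≈ 248.09 mm.

248 mm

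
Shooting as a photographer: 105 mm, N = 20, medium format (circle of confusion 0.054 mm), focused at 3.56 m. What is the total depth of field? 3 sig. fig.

Hyperfocal distance H = f²/(N·c) + f = 105²/(20 × 0.054) + 105 = 11025/1.08 + 105 ≈ 10313.3 mm ≈ 10.31 m.
Near limit Dn = s·(H − f)/(H + s − 2f) = 3560 × (10313.3 − 105) / (10313.3 + 3560 − 2 × 105) = 3560 × 10208.3 / 13663.3 ≈ 2659.8 mm.
Far limit Df = s·(H − f)/(H − s) = 3560 × (10313.3 − 105) / (10313.3 − 3560) = 3560 × 10208.3 / 6753.3 ≈ 5381.3 mm.
Depth of field = Df − Dn = 5381.3 − 2659.8 ≈ 2721.5 mm ≈ 2.72 m.

2.72 m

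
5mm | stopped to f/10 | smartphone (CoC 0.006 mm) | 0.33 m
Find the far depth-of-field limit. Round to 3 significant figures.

1.50 m

Hyperfocal distance H = f²/(N·c) + f = 5²/(10 × 0.006) + 5 = 25/0.06 + 5 ≈ 421.7 mm ≈ 0.422 m.
Far limit Df = s·(H − f)/(H − s) = 330 × (421.7 − 5) / (421.7 − 330) = 330 × 416.7 / 91.7 ≈ 1500.0 mm ≈ 1.50 m.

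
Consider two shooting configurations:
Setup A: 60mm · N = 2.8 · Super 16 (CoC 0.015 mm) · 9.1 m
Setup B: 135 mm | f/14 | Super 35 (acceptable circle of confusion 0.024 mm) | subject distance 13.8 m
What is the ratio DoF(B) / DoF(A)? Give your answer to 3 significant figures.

3.82

Setup A: H = 60²/(2.8×0.015) + 60 ≈ 85774.3 mm; DoF = Df − Dn = 10172.9 − 8231.8 ≈ 1941.1 mm.
Setup B: H = 135²/(14×0.024) + 135 ≈ 54376.1 mm; DoF = Df − Dn = 18447.5 − 11023.0 ≈ 7424.5 mm.
Ratio = 7424.5 / 1941.1 ≈ 3.82.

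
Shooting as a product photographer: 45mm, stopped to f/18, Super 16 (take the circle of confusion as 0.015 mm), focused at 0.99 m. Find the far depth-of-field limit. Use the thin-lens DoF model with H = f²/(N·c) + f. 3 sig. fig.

1.13 m

Hyperfocal distance H = f²/(N·c) + f = 45²/(18 × 0.015) + 45 = 2025/0.27 + 45 ≈ 7545.0 mm ≈ 7.545 m.
Far limit Df = s·(H − f)/(H − s) = 990 × (7545.0 − 45) / (7545.0 − 990) = 990 × 7500.0 / 6555.0 ≈ 1132.7 mm ≈ 1.13 m.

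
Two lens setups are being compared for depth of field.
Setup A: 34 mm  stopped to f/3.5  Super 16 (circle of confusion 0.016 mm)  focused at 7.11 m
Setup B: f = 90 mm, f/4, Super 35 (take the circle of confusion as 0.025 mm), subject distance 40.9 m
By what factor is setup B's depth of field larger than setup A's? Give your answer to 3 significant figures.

10.0

Setup A: H = 34²/(3.5×0.016) + 34 ≈ 20676.9 mm; DoF = Df − Dn = 10818.3 − 5295.0 ≈ 5523.3 mm.
Setup B: H = 90²/(4×0.025) + 90 ≈ 81090.0 mm; DoF = Df − Dn = 82431 − 27197 ≈ 55234 mm.
Ratio = 55234 / 5523.3 ≈ 10.0.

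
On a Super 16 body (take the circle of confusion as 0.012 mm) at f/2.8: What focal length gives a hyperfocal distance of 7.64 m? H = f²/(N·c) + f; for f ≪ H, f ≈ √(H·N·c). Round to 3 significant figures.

From H = f²/(N·c) + f, with f ≪ H: f ≈ √(H·N·c) = √(7640 × 2.8 × 0.012) = √256.70 ≈ 16.02 mm.
The +f correction barely moves this — solving exactly, f² + N·c·f − N·c·H = 0 ⇒ f = (−N·c + √((N·c)² + 4·N·c·H))/2 = (−0.0336 + √1026.8)/2 ≈ 16.005 mm, so f ≈ 16.0 mm.

16.0 mm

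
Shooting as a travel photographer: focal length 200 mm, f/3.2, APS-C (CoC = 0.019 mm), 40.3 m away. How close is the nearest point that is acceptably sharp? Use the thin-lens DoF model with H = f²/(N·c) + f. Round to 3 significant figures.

38.0 m

Hyperfocal distance H = f²/(N·c) + f = 200²/(3.2 × 0.019) + 200 = 40000/0.0608 + 200 ≈ 658094.7 mm ≈ 658.1 m.
Near limit Dn = s·(H − f)/(H + s − 2f) = 40300 × (658094.7 − 200) / (658094.7 + 40300 − 2 × 200) = 40300 × 657894.7 / 697994.7 ≈ 37985 mm ≈ 38.0 m.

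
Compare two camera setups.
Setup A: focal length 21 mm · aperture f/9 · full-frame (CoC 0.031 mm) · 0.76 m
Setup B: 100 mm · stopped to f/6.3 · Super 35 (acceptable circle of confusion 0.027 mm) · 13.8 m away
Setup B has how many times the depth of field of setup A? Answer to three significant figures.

Setup A: H = 21²/(9×0.031) + 21 ≈ 1601.6 mm; DoF = Df − Dn = 1427.31 − 517.88 ≈ 909.43 mm.
Setup B: H = 100²/(6.3×0.027) + 100 ≈ 58888.9 mm; DoF = Df − Dn = 17993.0 − 11191.9 ≈ 6801.1 mm.
Ratio = 6801.1 / 909.43 ≈ 7.48.

7.48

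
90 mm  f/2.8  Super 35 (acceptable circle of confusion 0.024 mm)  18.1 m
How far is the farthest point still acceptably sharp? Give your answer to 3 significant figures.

Hyperfocal distance H = f²/(N·c) + f = 90²/(2.8 × 0.024) + 90 = 8100/0.0672 + 90 ≈ 120625.7 mm ≈ 120.6 m.
Far limit Df = s·(H − f)/(H − s) = 18100 × (120625.7 − 90) / (120625.7 − 18100) = 18100 × 120535.7 / 102525.7 ≈ 21280 mm ≈ 21.3 m.

21.3 m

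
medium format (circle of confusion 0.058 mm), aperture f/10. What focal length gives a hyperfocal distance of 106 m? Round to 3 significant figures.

From H = f²/(N·c) + f, with f ≪ H: f ≈ √(H·N·c) = √(106000 × 10 × 0.058) = √61480 ≈ 248.0 mm.
The +f correction barely moves this — solving exactly, f² + N·c·f − N·c·H = 0 ⇒ f = (−N·c + √((N·c)² + 4·N·c·H))/2 = (−0.58 + √245920)/2 ≈ 247.66 mm, so f ≈ 248 mm.

248 mm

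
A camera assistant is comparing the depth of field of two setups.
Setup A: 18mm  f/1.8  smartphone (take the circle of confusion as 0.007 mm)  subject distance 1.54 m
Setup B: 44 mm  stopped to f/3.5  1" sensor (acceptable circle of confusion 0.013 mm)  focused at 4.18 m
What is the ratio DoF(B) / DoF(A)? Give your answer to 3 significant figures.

Setup A: H = 18²/(1.8×0.007) + 18 ≈ 25732.3 mm; DoF = Df − Dn = 1636.89 − 1453.94 ≈ 182.95 mm.
Setup B: H = 44²/(3.5×0.013) + 44 ≈ 42593.5 mm; DoF = Df − Dn = 4630.06 − 3809.68 ≈ 820.38 mm.
Ratio = 820.38 / 182.95 ≈ 4.48.

4.48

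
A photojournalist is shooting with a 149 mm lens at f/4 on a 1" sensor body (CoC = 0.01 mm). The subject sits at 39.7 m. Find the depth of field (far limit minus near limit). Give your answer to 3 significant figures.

5.69 m

Hyperfocal distance H = f²/(N·c) + f = 149²/(4 × 0.01) + 149 = 22201/0.04 + 149 ≈ 555174.0 mm ≈ 555.2 m.
Near limit Dn = s·(H − f)/(H + s − 2f) = 39700 × (555174.0 − 149) / (555174.0 + 39700 − 2 × 149) = 39700 × 555025.0 / 594576.0 ≈ 37059.2 mm.
Far limit Df = s·(H − f)/(H − s) = 39700 × (555174.0 − 149) / (555174.0 − 39700) = 39700 × 555025.0 / 515474.0 ≈ 42746.1 mm.
Depth of field = Df − Dn = 42746.1 − 37059.2 ≈ 5686.9 mm ≈ 5.69 m.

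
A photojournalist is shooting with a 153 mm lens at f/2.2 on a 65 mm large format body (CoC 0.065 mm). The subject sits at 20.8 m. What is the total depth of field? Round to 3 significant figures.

5.33 m

Hyperfocal distance H = f²/(N·c) + f = 153²/(2.2 × 0.065) + 153 = 23409/0.143 + 153 ≈ 163852.3 mm ≈ 163.9 m.
Near limit Dn = s·(H − f)/(H + s − 2f) = 20800 × (163852.3 − 153) / (163852.3 + 20800 − 2 × 153) = 20800 × 163699.3 / 184346.3 ≈ 18470.4 mm.
Far limit Df = s·(H − f)/(H − s) = 20800 × (163852.3 − 153) / (163852.3 − 20800) = 20800 × 163699.3 / 143052.3 ≈ 23802.1 mm.
Depth of field = Df − Dn = 23802.1 − 18470.4 ≈ 5331.7 mm ≈ 5.33 m.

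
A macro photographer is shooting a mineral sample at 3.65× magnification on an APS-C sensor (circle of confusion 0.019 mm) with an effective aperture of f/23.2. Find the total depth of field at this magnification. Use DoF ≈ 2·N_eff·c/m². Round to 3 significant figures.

0.0662 mm

At magnification m, DoF ≈ 2·N_eff·c/m² = 2 × 23.2 × 0.019 / 3.65² = 0.8816 / 13.32 ≈ 0.0662 mm.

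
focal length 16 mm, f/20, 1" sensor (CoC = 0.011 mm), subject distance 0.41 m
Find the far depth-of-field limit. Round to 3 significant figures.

0.620 m

Hyperfocal distance H = f²/(N·c) + f = 16²/(20 × 0.011) + 16 = 256/0.22 + 16 ≈ 1179.6 mm ≈ 1.180 m.
Far limit Df = s·(H − f)/(H − s) = 410 × (1179.6 − 16) / (1179.6 − 410) = 410 × 1163.6 / 769.6 ≈ 619.89 mm ≈ 0.620 m.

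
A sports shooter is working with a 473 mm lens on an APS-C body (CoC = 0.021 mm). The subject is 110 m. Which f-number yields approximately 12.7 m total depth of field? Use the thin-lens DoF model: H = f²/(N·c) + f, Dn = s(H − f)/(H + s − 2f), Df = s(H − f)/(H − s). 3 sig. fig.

f/5.60

Write h = H − f = f²/(N·c). The thin-lens limits are Dn = s·h/(h + (s−f)) and Df = s·h/(h − (s−f)), so DoF = Df − Dn = 2·s·(s−f)·h / (h² − (s−f)²).
That is a quadratic in h: DoF·h² − 2·s·(s−f)·h − DoF·(s−f)² = 0 ⇒ h = (s−f)·(s + √(s² + DoF²)) / DoF = 109527 × (110000 + √(110000² + 12700²)) / 12700 = 109527 × (110000 + 110731) / 12700 ≈ 1903620 mm.
Then N = f²/(c·h) = 473² / (0.021 × 1903620) = 223729 / 39976 ≈ 5.60.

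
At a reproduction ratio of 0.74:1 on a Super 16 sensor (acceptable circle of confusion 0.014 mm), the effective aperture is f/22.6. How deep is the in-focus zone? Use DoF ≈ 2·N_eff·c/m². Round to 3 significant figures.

At magnification m, DoF ≈ 2·N_eff·c/m² = 2 × 22.6 × 0.014 / 0.74² = 0.6328 / 0.5476 ≈ 1.16 mm.

1.16 mm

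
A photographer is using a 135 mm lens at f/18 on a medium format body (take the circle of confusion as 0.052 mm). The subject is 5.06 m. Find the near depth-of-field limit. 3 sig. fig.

Hyperfocal distance H = f²/(N·c) + f = 135²/(18 × 0.052) + 135 = 18225/0.936 + 135 ≈ 19606.2 mm ≈ 19.61 m.
Near limit Dn = s·(H − f)/(H + s − 2f) = 5060 × (19606.2 − 135) / (19606.2 + 5060 − 2 × 135) = 5060 × 19471.2 / 24396.2 ≈ 4038.5 mm ≈ 4.04 m.

4.04 m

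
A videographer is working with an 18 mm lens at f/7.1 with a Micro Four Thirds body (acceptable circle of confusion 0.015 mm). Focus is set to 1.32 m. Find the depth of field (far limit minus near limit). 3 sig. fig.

1.38 m

Hyperfocal distance H = f²/(N·c) + f = 18²/(7.1 × 0.015) + 18 = 324/0.1065 + 18 ≈ 3060.3 mm ≈ 3.060 m.
Near limit Dn = s·(H − f)/(H + s − 2f) = 1320 × (3060.3 − 18) / (3060.3 + 1320 − 2 × 18) = 1320 × 3042.3 / 4344.3 ≈ 924.4 mm.
Far limit Df = s·(H − f)/(H − s) = 1320 × (3060.3 − 18) / (3060.3 − 1320) = 1320 × 3042.3 / 1740.3 ≈ 2307.6 mm.
Depth of field = Df − Dn = 2307.6 − 924.4 ≈ 1383.2 mm ≈ 1.38 m.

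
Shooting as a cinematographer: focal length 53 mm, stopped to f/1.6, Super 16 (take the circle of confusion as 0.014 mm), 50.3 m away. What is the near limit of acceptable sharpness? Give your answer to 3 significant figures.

Hyperfocal distance H = f²/(N·c) + f = 53²/(1.6 × 0.014) + 53 = 2809/0.0224 + 53 ≈ 125454.8 mm ≈ 125.5 m.
Near limit Dn = s·(H − f)/(H + s − 2f) = 50300 × (125454.8 − 53) / (125454.8 + 50300 − 2 × 53) = 50300 × 125401.8 / 175648.8 ≈ 35911 mm ≈ 35.9 m.

35.9 m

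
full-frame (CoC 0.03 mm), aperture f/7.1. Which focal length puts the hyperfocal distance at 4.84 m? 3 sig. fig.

From H = f²/(N·c) + f, with f ≪ H: f ≈ √(H·N·c) = √(4840 × 7.1 × 0.03) = √1030.9 ≈ 32.11 mm.
Exact: f² + N·c·f − N·c·H = 0 ⇒ f = (−N·c + √((N·c)² + 4·N·c·H))/2 = (−0.213 + √4123.7)/2 ≈ 32.002 mm ≈ 32.0 mm.

32.0 mm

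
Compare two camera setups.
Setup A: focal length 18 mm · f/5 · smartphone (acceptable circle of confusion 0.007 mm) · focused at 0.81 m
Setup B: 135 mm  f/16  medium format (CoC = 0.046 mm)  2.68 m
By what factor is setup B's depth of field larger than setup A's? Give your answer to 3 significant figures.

Setup A: H = 18²/(5×0.007) + 18 ≈ 9275.1 mm; DoF = Df − Dn = 885.78 − 746.16 ≈ 139.62 mm.
Setup B: H = 135²/(16×0.046) + 135 ≈ 24897.2 mm; DoF = Df − Dn = 2987.00 − 2430.23 ≈ 556.77 mm.
Ratio = 556.77 / 139.62 ≈ 3.99.

3.99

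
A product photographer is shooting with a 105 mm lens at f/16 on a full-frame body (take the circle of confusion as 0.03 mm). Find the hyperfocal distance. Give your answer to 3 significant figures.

Hyperfocal distance H = f²/(N·c) + f = 105²/(16 × 0.03) + 105 = 11025/0.48 + 105 ≈ 23073.8 mm ≈ 23.1 m.

23.1 m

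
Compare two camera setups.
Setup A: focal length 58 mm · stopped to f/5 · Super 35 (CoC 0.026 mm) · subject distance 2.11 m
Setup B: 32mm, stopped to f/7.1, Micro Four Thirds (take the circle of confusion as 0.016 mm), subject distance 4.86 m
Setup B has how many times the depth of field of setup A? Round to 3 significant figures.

Setup A: H = 58²/(5×0.026) + 58 ≈ 25934.9 mm; DoF = Df − Dn = 2291.73 − 1954.97 ≈ 336.76 mm.
Setup B: H = 32²/(7.1×0.016) + 32 ≈ 9046.1 mm; DoF = Df − Dn = 10465.3 − 3164.9 ≈ 7300.4 mm.
Ratio = 7300.4 / 336.76 ≈ 21.7.

21.7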